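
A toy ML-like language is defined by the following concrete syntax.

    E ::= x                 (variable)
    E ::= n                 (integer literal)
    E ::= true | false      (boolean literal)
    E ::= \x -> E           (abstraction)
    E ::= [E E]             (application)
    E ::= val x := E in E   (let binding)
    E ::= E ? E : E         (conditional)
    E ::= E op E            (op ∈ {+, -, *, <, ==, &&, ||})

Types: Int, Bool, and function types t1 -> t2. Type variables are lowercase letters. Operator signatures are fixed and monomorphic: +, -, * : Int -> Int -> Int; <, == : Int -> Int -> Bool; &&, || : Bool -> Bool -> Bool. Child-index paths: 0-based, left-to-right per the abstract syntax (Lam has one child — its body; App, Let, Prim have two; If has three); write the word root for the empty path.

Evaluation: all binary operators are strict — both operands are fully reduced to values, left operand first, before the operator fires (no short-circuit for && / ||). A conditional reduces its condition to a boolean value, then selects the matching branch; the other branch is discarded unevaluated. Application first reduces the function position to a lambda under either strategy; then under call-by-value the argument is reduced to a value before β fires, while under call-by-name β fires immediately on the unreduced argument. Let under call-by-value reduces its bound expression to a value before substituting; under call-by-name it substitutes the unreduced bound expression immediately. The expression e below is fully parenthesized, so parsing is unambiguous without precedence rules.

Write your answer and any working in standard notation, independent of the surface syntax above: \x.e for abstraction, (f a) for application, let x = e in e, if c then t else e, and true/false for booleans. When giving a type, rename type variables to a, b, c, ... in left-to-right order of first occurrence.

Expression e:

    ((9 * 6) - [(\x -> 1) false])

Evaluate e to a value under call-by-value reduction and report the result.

Derivation:
step 0: ((9 * 6) - ((\x.1) false))
step 1: [delta@0] (54 - ((\x.1) false))
step 2: [beta@1] (54 - 1)
step 3: [delta@root] 53

Answer: 53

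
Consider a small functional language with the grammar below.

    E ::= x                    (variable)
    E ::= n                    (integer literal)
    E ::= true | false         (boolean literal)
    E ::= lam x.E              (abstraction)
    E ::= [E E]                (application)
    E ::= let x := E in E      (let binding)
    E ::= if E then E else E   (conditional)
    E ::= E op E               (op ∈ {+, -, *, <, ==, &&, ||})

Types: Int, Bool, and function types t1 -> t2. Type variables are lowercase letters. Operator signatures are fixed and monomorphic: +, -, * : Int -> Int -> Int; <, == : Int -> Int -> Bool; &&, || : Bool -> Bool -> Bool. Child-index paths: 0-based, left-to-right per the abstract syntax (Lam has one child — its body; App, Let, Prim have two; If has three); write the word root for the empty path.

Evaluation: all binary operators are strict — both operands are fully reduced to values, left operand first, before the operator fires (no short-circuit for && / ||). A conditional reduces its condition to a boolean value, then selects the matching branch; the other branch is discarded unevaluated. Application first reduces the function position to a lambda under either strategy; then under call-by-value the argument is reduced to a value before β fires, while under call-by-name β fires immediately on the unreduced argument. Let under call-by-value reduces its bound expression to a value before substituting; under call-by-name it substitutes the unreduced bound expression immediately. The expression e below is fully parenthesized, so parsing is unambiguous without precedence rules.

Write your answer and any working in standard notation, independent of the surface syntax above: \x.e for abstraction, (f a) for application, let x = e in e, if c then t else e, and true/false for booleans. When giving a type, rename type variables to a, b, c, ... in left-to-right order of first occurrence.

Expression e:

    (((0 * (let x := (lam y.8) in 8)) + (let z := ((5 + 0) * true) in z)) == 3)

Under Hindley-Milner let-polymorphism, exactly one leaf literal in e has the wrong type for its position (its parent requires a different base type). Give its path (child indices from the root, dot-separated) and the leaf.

Derivation:
  unify Int ~ Int
\y._ : a -> Int
let x : forall. a -> Int
  unify Int ~ Int
  unify Int ~ Int
  unify Int ~ Int
  unify Int ~ Int
  unify Int ~ Int
  unify Bool ~ Int
  FAIL: mismatch Bool ~ Int

Answer: 0.1.0.1 : true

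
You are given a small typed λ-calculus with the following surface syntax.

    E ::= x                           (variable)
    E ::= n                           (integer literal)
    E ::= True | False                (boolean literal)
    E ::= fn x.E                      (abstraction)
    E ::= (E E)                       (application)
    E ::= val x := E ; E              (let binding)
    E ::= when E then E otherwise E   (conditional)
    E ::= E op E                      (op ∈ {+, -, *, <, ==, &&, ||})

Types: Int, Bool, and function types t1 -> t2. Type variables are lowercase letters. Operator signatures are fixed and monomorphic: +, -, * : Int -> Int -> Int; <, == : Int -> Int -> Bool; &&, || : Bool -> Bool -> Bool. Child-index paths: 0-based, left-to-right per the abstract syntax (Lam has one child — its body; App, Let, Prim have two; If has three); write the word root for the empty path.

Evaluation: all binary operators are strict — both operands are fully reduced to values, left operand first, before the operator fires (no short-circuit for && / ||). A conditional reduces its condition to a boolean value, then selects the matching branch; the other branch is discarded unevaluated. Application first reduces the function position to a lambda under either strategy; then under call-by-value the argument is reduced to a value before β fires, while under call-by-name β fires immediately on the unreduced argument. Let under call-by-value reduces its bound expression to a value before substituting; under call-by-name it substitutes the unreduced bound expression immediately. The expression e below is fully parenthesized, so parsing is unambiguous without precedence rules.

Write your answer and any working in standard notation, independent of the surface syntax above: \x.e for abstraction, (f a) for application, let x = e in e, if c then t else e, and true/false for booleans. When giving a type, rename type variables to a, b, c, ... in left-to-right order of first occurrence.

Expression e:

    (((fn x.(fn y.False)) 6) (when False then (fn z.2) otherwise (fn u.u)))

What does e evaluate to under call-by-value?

Derivation:
step 0: (((\x.(\y.false)) 6) (if false then (\z.2) else (\u.u)))
step 1: [beta@0] ((\y.false) (if false then (\z.2) else (\u.u)))
step 2: [if@1] ((\y.false) (\u.u))
step 3: [beta@root] false

Answer: false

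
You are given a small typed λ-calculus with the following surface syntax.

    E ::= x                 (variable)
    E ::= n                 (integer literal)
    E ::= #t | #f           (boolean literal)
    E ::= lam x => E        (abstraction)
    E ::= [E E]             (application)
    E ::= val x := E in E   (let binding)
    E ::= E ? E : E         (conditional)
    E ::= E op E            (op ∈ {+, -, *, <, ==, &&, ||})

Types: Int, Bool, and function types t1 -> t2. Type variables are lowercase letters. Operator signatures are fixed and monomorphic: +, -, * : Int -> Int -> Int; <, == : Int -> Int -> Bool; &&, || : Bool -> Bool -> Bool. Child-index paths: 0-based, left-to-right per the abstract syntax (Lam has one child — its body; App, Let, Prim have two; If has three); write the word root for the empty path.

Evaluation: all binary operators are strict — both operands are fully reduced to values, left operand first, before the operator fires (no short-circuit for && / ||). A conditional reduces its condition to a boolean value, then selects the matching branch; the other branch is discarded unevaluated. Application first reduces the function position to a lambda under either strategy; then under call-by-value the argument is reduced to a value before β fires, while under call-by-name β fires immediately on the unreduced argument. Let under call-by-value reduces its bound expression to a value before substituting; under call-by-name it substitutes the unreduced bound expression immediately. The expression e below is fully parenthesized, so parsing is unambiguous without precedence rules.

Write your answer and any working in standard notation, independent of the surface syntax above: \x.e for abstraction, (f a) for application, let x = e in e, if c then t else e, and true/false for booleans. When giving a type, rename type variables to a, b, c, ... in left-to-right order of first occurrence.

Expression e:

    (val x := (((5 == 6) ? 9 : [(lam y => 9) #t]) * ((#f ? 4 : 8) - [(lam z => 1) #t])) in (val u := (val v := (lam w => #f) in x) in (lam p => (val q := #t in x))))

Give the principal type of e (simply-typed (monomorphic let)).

Answer: a -> Int

Working:
  unify Int ~ Int
  unify Int ~ Int
  unify Bool ~ Bool
\y._ : a -> Int
  unify a -> Int ~ Bool -> b
  unify a ~ Bool
  unify Int ~ b
_ _ : Int
  unify Int ~ Int
  unify Int ~ Int
  unify Bool ~ Bool
  unify Int ~ Int
  unify Int ~ Int
\z._ : c -> Int
  unify c -> Int ~ Bool -> d
  unify c ~ Bool
  unify Int ~ d
_ _ : Int
  unify Int ~ Int
  unify Int ~ Int
let x : Int
\w._ : e -> Bool
let v : e -> Bool
x : Int
let u : Int
let q : Bool
x : Int
\p._ : f -> Int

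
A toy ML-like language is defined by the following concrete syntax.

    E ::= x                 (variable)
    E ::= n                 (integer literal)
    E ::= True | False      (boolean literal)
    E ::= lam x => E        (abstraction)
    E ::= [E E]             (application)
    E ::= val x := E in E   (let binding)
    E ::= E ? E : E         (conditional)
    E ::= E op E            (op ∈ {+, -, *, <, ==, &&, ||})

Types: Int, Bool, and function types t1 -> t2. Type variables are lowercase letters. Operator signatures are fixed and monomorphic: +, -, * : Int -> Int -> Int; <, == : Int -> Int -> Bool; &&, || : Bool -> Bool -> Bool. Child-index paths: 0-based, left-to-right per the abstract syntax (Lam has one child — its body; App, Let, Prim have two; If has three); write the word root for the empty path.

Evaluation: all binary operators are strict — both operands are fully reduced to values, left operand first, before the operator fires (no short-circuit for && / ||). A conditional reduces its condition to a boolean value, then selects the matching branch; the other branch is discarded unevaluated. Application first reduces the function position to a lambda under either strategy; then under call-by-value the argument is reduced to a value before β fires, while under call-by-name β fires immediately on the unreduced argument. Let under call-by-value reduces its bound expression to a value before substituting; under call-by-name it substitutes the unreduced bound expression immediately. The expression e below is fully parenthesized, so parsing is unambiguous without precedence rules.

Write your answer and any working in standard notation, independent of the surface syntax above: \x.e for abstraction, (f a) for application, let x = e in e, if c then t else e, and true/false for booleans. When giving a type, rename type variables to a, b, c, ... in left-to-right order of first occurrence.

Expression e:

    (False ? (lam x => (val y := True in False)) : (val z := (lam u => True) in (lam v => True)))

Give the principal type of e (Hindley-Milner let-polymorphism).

Answer: a -> Bool

Derivation:
  unify Bool ~ Bool
let y : Bool
\x._ : a -> Bool
\u._ : b -> Bool
let z : forall. b -> Bool
\v._ : c -> Bool
  unify a -> Bool ~ c -> Bool
  unify a ~ c
  unify Bool ~ Bool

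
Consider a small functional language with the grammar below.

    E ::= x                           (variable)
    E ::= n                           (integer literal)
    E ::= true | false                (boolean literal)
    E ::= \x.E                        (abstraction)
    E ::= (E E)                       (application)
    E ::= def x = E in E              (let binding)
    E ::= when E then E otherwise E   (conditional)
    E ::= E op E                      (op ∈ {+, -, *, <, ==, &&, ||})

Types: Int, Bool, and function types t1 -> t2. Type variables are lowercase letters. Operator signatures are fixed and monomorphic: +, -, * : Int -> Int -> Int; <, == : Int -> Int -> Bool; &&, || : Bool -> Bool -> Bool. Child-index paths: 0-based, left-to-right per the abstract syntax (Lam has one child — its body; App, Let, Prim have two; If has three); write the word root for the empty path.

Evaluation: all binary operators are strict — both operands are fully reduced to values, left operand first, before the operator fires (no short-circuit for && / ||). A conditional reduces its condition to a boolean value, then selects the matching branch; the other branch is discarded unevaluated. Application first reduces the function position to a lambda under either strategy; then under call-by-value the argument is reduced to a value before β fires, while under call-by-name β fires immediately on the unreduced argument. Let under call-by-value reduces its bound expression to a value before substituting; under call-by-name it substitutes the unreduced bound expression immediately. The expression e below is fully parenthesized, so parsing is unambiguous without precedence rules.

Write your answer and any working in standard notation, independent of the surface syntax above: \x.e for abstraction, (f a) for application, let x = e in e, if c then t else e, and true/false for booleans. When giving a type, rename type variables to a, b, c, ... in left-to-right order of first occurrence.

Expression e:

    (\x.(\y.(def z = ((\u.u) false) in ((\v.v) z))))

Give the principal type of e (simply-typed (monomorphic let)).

Working:
u : c
\u._ : c -> c
  unify c -> c ~ Bool -> d
  unify c ~ Bool
  unify Bool ~ d
_ _ : Bool
let z : Bool
v : e
\v._ : e -> e
z : Bool
  unify e -> e ~ Bool -> f
  unify e ~ Bool
  unify Bool ~ f
_ _ : Bool
\y._ : b -> Bool
\x._ : a -> b -> Bool

Answer: a -> b -> Bool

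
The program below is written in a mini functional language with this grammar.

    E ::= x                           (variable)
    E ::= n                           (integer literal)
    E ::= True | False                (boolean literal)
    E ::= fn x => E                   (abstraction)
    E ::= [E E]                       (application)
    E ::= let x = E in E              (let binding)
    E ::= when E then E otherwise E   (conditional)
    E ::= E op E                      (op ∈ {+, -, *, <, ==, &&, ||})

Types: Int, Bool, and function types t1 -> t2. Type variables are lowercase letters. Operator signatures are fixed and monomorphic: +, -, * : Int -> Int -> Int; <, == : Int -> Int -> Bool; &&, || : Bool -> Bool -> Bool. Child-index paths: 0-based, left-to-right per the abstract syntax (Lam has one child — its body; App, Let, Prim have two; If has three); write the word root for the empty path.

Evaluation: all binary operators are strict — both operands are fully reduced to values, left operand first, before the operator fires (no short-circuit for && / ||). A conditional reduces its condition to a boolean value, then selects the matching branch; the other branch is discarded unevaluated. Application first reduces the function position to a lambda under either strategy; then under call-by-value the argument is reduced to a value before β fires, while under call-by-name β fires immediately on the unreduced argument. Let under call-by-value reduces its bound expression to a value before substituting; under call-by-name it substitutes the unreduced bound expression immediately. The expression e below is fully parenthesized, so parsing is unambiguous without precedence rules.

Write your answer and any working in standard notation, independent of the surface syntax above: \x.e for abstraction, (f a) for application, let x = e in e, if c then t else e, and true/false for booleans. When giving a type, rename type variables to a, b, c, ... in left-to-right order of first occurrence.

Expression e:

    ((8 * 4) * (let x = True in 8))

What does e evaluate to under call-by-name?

Answer: 256

Trace:
step 0: ((8 * 4) * (let x = true in 8))
step 1: [delta@0] (32 * (let x = true in 8))
step 2: [let@1] (32 * 8)
step 3: [delta@root] 256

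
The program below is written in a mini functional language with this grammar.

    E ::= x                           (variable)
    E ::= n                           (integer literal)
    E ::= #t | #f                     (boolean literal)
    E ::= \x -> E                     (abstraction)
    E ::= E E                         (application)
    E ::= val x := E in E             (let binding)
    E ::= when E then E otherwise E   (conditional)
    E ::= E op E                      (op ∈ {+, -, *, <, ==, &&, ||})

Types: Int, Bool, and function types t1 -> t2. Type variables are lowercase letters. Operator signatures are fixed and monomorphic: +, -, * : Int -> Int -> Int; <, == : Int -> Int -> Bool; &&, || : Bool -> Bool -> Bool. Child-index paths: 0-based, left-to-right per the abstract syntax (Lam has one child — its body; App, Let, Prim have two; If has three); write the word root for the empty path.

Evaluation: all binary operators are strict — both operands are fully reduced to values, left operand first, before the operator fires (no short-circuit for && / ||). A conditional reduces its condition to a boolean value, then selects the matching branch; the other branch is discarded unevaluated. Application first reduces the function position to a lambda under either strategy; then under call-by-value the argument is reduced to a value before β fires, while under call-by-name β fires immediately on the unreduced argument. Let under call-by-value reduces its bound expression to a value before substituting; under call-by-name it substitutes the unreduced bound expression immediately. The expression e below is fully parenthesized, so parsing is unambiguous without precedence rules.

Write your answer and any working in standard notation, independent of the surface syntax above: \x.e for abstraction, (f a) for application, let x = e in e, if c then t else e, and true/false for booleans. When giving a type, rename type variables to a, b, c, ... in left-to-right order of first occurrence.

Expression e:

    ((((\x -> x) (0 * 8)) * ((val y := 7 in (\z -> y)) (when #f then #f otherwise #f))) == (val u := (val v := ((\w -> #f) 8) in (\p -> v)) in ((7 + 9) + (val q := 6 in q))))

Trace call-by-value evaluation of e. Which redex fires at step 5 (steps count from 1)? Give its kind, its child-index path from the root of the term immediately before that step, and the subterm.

Derivation:
step 0: ((((\x.x) (0 * 8)) * ((let y = 7 in (\z.y)) (if false then false else false))) == (let u = (let v = ((\w.false) 8) in (\p.v)) in ((7 + 9) + (let q = 6 in q))))
step 1: [delta@0.0.1] ((((\x.x) 0) * ((let y = 7 in (\z.y)) (if false then false else false))) == (let u = (let v = ((\w.false) 8) in (\p.v)) in ((7 + 9) + (let q = 6 in q))))
step 2: [beta@0.0] ((0 * ((let y = 7 in (\z.y)) (if false then false else false))) == (let u = (let v = ((\w.false) 8) in (\p.v)) in ((7 + 9) + (let q = 6 in q))))
step 3: [let@0.1.0] ((0 * ((\z.7) (if false then false else false))) == (let u = (let v = ((\w.false) 8) in (\p.v)) in ((7 + 9) + (let q = 6 in q))))
step 4: [if@0.1.1] ((0 * ((\z.7) false)) == (let u = (let v = ((\w.false) 8) in (\p.v)) in ((7 + 9) + (let q = 6 in q))))
step 5: [beta@0.1] ((0 * 7) == (let u = (let v = ((\w.false) 8) in (\p.v)) in ((7 + 9) + (let q = 6 in q))))

Answer: beta at 0.1 : ((\z.7) false)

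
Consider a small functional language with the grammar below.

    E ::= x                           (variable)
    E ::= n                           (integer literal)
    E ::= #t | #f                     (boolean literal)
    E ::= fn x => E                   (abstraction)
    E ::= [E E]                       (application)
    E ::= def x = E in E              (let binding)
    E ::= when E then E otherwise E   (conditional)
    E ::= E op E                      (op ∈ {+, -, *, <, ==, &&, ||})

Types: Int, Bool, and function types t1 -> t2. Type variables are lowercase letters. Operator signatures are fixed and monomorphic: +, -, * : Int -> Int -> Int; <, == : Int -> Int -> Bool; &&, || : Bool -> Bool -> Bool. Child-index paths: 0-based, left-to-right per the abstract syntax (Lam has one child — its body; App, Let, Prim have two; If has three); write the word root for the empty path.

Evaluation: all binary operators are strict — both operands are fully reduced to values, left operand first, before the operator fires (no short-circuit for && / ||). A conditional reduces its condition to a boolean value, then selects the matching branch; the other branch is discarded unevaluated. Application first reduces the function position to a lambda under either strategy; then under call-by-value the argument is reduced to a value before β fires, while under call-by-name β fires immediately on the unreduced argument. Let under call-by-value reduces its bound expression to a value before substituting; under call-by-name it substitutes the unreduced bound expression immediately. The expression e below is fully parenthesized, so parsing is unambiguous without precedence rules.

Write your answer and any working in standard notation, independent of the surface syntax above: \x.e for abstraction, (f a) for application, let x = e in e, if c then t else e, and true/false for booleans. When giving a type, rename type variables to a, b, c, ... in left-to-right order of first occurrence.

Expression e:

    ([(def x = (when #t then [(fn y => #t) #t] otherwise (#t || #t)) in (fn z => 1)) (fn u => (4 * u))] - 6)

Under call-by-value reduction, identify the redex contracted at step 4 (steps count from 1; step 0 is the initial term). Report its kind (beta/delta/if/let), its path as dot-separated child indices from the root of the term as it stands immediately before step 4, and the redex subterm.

Derivation:
step 0: (((let x = (if true then ((\y.true) true) else (true || true)) in (\z.1)) (\u.(4 * u))) - 6)
step 1: [if@0.0.0] (((let x = ((\y.true) true) in (\z.1)) (\u.(4 * u))) - 6)
step 2: [beta@0.0.0] (((let x = true in (\z.1)) (\u.(4 * u))) - 6)
step 3: [let@0.0] (((\z.1) (\u.(4 * u))) - 6)
step 4: [beta@0] (1 - 6)

Answer: beta at 0 : ((\z.1) (\u.(4 * u)))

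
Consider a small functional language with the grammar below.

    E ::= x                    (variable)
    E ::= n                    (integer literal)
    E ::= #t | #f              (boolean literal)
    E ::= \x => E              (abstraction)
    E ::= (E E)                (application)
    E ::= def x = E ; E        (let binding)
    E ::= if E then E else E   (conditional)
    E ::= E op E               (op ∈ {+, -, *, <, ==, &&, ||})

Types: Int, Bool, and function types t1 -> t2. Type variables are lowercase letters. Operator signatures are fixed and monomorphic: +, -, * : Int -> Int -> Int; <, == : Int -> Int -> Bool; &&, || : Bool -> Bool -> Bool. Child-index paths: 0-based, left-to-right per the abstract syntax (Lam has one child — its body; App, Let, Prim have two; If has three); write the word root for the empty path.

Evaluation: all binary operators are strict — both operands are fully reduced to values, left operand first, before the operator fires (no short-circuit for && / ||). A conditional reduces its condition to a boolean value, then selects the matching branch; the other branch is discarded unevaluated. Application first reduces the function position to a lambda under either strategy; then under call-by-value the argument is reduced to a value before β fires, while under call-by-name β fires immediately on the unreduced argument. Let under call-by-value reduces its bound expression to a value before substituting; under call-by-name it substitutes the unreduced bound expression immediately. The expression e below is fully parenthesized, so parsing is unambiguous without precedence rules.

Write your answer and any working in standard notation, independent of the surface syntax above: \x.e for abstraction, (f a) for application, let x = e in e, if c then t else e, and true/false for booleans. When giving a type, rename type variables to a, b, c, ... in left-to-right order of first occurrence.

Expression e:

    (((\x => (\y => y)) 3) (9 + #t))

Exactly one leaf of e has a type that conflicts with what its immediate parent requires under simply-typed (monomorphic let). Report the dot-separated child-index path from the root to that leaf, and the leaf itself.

Answer: 1.1 : true

Working:
y : b
\y._ : b -> b
\x._ : a -> b -> b
  unify a -> b -> b ~ Int -> c
  unify a ~ Int
  unify b -> b ~ c
_ _ : b -> b
  unify Int ~ Int
  unify Bool ~ Int
  FAIL: mismatch Bool ~ Int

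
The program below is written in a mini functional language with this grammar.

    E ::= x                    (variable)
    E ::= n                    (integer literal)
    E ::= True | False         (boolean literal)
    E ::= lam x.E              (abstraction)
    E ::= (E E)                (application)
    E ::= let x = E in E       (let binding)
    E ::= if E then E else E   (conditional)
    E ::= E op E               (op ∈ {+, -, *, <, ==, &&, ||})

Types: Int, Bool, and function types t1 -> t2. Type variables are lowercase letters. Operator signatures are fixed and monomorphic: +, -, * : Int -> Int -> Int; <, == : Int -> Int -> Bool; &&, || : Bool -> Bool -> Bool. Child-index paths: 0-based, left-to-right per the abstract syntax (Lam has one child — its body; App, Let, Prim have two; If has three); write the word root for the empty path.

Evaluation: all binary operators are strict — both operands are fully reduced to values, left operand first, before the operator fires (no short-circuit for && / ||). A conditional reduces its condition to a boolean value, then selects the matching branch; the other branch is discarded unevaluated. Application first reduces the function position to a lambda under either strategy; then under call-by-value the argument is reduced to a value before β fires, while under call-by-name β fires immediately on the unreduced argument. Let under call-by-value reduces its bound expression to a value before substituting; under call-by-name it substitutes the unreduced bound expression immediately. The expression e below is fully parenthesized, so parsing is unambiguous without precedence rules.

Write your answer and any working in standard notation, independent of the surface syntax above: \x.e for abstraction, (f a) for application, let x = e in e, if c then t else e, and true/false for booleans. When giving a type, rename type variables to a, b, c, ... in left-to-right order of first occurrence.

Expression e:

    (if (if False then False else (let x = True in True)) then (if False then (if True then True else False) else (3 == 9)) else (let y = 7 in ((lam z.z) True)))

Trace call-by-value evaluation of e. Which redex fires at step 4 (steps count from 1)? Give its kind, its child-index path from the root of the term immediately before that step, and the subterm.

Trace:
step 0: (if (if false then false else (let x = true in true)) then (if false then (if true then true else false) else (3 == 9)) else (let y = 7 in ((\z.z) true)))
step 1: [if@0] (if (let x = true in true) then (if false then (if true then true else false) else (3 == 9)) else (let y = 7 in ((\z.z) true)))
step 2: [let@0] (if true then (if false then (if true then true else false) else (3 == 9)) else (let y = 7 in ((\z.z) true)))
step 3: [if@root] (if false then (if true then true else false) else (3 == 9))
step 4: [if@root] (3 == 9)

Answer: if at root : (if false then (if true then true else false) else (3 == 9))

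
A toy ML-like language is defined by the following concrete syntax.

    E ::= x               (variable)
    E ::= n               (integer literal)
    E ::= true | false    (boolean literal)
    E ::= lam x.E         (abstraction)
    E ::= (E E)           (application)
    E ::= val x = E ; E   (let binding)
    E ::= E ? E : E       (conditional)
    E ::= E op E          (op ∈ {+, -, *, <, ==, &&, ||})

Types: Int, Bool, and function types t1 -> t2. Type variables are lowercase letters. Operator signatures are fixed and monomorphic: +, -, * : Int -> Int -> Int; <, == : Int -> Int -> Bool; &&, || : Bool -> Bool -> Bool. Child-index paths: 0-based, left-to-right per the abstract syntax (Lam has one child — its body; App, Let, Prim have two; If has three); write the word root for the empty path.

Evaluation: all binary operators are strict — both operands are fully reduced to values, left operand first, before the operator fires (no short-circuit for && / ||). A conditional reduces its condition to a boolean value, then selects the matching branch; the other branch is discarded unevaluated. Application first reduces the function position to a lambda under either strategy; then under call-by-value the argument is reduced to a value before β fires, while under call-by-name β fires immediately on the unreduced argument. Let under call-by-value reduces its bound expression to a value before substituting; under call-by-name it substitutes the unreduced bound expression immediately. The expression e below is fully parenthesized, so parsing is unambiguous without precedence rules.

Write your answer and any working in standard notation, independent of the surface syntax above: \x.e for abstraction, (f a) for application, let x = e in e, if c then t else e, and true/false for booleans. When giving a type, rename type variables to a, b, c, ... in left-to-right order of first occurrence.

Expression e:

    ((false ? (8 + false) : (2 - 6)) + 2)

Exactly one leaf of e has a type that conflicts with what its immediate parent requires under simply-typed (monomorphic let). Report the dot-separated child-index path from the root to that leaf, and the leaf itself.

Answer: 0.1.1 : false

Working:
  unify Bool ~ Bool
  unify Int ~ Int
  unify Bool ~ Int
  FAIL: mismatch Bool ~ Int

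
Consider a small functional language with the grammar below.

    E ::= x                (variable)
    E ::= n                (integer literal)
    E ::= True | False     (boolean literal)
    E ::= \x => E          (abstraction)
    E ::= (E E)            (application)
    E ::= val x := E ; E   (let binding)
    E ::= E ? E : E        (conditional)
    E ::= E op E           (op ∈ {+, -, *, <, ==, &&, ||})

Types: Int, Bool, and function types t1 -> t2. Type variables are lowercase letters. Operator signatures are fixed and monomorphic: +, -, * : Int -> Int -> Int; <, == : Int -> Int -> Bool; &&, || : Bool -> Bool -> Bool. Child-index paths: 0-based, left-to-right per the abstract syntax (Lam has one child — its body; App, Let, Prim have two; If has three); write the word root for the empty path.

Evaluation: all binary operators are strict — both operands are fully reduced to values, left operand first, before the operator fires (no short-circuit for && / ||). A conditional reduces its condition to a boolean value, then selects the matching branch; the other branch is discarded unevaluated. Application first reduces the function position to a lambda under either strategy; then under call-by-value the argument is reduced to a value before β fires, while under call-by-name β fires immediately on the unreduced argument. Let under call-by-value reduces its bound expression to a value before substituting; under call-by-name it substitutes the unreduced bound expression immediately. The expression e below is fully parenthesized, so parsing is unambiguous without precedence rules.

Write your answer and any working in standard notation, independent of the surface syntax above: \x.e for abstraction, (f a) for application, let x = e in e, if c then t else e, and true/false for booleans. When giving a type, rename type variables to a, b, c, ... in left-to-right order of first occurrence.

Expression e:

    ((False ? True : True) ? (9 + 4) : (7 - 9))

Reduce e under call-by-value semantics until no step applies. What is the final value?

Answer: 13

Derivation:
step 0: (if (if false then true else true) then (9 + 4) else (7 - 9))
step 1: [if@0] (if true then (9 + 4) else (7 - 9))
step 2: [if@root] (9 + 4)
step 3: [delta@root] 13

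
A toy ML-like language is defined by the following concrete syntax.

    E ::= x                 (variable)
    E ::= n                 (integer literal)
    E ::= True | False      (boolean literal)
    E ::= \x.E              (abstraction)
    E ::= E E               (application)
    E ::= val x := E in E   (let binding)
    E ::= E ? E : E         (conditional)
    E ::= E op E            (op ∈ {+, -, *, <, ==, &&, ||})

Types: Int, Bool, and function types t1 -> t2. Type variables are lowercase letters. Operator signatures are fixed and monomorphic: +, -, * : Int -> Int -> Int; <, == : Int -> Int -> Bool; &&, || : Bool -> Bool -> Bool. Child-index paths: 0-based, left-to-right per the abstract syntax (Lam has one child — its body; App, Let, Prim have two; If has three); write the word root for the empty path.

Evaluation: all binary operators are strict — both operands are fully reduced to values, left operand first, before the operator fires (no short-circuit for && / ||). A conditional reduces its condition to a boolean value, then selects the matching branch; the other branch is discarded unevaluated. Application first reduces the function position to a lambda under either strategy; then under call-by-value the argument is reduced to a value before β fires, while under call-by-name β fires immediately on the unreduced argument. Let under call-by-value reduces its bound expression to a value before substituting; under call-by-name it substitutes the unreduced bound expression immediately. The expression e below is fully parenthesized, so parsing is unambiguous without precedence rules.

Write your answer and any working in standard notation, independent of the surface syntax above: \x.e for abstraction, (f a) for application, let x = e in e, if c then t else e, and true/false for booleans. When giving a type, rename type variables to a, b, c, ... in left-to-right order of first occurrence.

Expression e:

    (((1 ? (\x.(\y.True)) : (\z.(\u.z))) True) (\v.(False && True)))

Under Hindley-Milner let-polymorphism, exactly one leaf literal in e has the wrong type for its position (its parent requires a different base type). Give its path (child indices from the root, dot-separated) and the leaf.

Working:
  unify Int ~ Bool
  FAIL: mismatch Int ~ Bool

Answer: 0.0.0 : 1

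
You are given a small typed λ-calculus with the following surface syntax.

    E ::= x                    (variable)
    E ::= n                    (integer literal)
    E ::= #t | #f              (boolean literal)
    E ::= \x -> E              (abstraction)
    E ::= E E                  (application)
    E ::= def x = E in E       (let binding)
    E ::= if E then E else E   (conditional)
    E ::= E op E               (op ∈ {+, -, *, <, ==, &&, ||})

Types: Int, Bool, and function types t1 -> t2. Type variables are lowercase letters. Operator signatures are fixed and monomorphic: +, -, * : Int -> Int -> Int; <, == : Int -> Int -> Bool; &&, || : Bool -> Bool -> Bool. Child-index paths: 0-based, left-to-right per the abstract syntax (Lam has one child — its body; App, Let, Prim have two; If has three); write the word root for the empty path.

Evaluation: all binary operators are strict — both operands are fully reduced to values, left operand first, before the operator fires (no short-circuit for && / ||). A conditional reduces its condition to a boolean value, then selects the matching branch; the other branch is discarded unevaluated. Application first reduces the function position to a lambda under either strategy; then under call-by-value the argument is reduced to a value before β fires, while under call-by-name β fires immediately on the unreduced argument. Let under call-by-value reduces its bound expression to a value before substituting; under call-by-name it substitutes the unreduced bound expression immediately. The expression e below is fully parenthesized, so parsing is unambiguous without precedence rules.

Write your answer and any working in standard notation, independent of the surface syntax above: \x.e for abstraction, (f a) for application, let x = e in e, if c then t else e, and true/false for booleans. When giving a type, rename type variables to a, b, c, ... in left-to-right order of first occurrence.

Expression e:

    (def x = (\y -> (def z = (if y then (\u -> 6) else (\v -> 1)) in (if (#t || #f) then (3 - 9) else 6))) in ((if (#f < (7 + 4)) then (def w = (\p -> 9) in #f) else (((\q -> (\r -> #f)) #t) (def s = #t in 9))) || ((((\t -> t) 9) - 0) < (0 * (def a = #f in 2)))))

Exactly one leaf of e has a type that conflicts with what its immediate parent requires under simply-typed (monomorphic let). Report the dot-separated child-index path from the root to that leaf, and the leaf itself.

Derivation:
y : a
  unify a ~ Bool
\u._ : b -> Int
\v._ : c -> Int
  unify b -> Int ~ c -> Int
  unify b ~ c
  unify Int ~ Int
let z : c -> Int
  unify Bool ~ Bool
  unify Bool ~ Bool
  unify Bool ~ Bool
  unify Int ~ Int
  unify Int ~ Int
  unify Int ~ Int
\y._ : Bool -> Int
let x : Bool -> Int
  unify Bool ~ Int
  FAIL: mismatch Bool ~ Int

Answer: 1.0.0.0 : false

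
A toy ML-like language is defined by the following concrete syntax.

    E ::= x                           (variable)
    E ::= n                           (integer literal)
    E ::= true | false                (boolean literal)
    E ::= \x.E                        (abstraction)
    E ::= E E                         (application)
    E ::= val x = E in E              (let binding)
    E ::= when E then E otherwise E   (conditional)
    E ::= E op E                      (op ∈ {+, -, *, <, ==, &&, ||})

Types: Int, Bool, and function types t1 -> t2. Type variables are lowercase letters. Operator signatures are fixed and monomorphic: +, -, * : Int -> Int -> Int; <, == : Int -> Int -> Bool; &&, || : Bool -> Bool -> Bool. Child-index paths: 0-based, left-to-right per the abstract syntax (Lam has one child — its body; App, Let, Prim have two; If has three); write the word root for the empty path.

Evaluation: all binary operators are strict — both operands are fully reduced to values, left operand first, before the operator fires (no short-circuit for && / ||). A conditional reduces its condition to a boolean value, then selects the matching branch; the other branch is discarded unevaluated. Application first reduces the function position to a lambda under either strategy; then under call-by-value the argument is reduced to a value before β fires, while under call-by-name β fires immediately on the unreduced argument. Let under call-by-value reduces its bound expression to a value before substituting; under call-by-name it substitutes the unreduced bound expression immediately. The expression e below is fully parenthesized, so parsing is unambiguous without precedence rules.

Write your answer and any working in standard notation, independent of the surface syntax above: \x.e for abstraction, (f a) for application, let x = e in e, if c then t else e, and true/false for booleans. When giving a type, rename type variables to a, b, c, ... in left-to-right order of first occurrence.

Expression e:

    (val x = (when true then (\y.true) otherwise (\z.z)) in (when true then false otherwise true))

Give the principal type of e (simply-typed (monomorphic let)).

Trace:
  unify Bool ~ Bool
\y._ : a -> Bool
z : b
\z._ : b -> b
  unify a -> Bool ~ b -> b
  unify a ~ b
  unify Bool ~ b
let x : Bool -> Bool
  unify Bool ~ Bool
  unify Bool ~ Bool

Answer: Bool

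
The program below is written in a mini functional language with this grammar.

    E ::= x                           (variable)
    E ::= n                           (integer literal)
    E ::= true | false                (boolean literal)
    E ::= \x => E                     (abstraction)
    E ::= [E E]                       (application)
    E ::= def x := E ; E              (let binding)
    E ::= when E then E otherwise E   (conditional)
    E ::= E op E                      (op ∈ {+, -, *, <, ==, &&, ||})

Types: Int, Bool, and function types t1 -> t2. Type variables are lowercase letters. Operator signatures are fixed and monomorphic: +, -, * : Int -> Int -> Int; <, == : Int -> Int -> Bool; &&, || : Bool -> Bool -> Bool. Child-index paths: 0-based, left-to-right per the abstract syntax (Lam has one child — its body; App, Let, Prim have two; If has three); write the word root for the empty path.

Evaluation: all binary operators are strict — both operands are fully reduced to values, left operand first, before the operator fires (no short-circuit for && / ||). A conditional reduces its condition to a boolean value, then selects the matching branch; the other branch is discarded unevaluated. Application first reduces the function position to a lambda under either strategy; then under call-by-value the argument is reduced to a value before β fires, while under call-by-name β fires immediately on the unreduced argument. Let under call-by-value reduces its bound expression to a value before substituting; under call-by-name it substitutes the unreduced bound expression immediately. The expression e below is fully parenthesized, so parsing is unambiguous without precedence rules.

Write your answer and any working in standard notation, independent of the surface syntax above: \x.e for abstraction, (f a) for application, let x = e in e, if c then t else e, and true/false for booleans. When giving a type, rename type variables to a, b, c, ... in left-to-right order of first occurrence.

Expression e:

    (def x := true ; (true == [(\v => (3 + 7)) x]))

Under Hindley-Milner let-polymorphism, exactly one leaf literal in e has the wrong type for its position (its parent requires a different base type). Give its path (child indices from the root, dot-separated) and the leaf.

Derivation:
let x : Bool
  unify Bool ~ Int
  FAIL: mismatch Bool ~ Int

Answer: 1.0 : true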